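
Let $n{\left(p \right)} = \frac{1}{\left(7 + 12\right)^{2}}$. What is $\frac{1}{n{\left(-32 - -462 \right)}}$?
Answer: $361$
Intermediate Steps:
$n{\left(p \right)} = \frac{1}{361}$ ($n{\left(p \right)} = \frac{1}{19^{2}} = \frac{1}{361}$)
$\frac{1}{n{\left(-32 - -462 \right)}} = \frac{1}{\frac{1}{361}} = 361$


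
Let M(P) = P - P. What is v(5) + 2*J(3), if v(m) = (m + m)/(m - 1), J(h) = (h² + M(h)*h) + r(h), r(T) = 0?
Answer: 41/2 ≈ 20.500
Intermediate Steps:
M(P) = 0
J(h) = h² (J(h) = (h² + 0*h) + 0 = (h² + 0) + 0 = h² + 0 = h²)
v(m) = 2*m/(-1 + m) (v(m) = (2*m)/(-1 + m) = 2*m/(-1 + m))
v(5) + 2*J(3) = 2*5/(-1 + 5) + 2*3² = 2*5/4 + 2*9 = 2*5*(¼) + 18 = 5/2 + 18 = 41/2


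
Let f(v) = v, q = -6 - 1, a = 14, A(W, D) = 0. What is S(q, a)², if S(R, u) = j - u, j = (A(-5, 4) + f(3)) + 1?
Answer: 100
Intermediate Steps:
q = -7
j = 4 (j = (0 + 3) + 1 = 3 + 1 = 4)
S(R, u) = 4 - u
S(q, a)² = (4 - 1*14)² = (4 - 14)² = (-10)² = 100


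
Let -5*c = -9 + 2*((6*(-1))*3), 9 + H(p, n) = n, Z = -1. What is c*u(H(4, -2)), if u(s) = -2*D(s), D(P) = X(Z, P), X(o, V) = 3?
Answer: -54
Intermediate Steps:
H(p, n) = -9 + n
D(P) = 3
c = 9 (c = -(-9 + 2*((6*(-1))*3))/5 = -(-9 + 2*(-6*3))/5 = -(-9 + 2*(-18))/5 = -(-9 - 36)/5 = -⅕*(-45) = 9)
u(s) = -6 (u(s) = -2*3 = -6)
c*u(H(4, -2)) = 9*(-6) = -54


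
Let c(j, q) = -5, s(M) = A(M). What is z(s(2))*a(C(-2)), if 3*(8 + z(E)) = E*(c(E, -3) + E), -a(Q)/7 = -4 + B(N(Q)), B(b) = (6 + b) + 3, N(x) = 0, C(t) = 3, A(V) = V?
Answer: 350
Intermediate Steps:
s(M) = M
B(b) = 9 + b
a(Q) = -35 (a(Q) = -7*(-4 + (9 + 0)) = -7*(-4 + 9) = -7*5 = -35)
z(E) = -8 + E*(-5 + E)/3 (z(E) = -8 + (E*(-5 + E))/3 = -8 + E*(-5 + E)/3)
z(s(2))*a(C(-2)) = (-8 - 5/3*2 + (⅓)*2²)*(-35) = (-8 - 10/3 + (⅓)*4)*(-35) = (-8 - 10/3 + 4/3)*(-35) = -10*(-35) = 350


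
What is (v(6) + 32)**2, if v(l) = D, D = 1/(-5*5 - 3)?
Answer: 801025/784 ≈ 1021.7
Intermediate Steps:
D = -1/28 (D = 1/(-25 - 3) = 1/(-28) = -1/28 ≈ -0.035714)
v(l) = -1/28
(v(6) + 32)**2 = (-1/28 + 32)**2 = (895/28)**2 = 801025/784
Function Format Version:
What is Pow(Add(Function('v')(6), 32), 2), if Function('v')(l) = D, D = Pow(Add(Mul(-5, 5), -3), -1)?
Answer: Rational(801025, 784) ≈ 1021.7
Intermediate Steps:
D = Rational(-1, 28) (D = Pow(Add(-25, -3), -1) = Pow(-28, -1) = Rational(-1, 28) ≈ -0.035714)
Function('v')(l) = Rational(-1, 28)
Pow(Add(Function('v')(6), 32), 2) = Pow(Add(Rational(-1, 28), 32), 2) = Pow(Rational(895, 28), 2) = Rational(801025, 784)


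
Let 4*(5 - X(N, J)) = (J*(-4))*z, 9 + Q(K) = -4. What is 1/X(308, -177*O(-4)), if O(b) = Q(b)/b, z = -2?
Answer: 2/2311 ≈ 0.00086543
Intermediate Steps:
Q(K) = -13 (Q(K) = -9 - 4 = -13)
O(b) = -13/b
X(N, J) = 5 - 2*J (X(N, J) = 5 - J*(-4)*(-2)/4 = 5 - (-4*J)*(-2)/4 = 5 - 2*J)
1/X(308, -177*O(-4)) = 1/(5 - (-354)*(-13/(-4))) = 1/(5 - (-354)*(-13*(-¼))) = 1/(5 - (-354)*13/4) = 1/(5 - 2*(-2301/4)) = 1/(5 + 2301/2) = 1/(2311/2) = 2/2311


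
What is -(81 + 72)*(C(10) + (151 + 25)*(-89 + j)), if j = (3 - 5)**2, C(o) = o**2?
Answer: 2273580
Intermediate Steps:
j = 4 (j = (-2)**2 = 4)
-(81 + 72)*(C(10) + (151 + 25)*(-89 + j)) = -(81 + 72)*(10**2 + (151 + 25)*(-89 + 4)) = -153*(100 + 176*(-85)) = -153*(100 - 14960) = -153*(-14860) = -1*(-2273580) = 2273580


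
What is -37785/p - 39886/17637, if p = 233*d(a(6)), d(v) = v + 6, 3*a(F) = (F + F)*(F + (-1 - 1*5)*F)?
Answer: -131012629/156157998 ≈ -0.83897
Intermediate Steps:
a(F) = -10*F²/3 (a(F) = ((F + F)*(F + (-1 - 1*5)*F))/3 = ((2*F)*(F + (-1 - 5)*F))/3 = ((2*F)*(F - 6*F))/3 = ((2*F)*(-5*F))/3 = (-10*F²)/3 = -10*F²/3)
d(v) = 6 + v
p = -26562 (p = 233*(6 - 10/3*6²) = 233*(6 - 10/3*36) = 233*(6 - 120) = 233*(-114) = -26562)
-37785/p - 39886/17637 = -37785/(-26562) - 39886/17637 = -37785*(-1/26562) - 39886*1/17637 = 12595/8854 - 39886/17637 = -131012629/156157998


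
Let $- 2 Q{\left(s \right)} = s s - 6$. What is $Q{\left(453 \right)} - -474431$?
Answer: $\frac{743659}{2} \approx 3.7183 \cdot 10^{5}$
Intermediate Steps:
$Q{\left(s \right)} = 3 - \frac{s^{2}}{2}$ ($Q{\left(s \right)} = - \frac{s s - 6}{2} = - \frac{s^{2} - 6}{2} = - \frac{-6 + s^{2}}{2} = 3 - \frac{s^{2}}{2}$)
$Q{\left(453 \right)} - -474431 = \left(3 - \frac{453^{2}}{2}\right) - -474431 = \left(3 - \frac{205209}{2}\right) + 474431 = - \frac{205203}{2} + 474431 = \frac{743659}{2}$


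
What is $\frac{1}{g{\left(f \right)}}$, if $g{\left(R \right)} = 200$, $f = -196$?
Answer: $\frac{1}{200} \approx 0.005$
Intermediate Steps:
$\frac{1}{g{\left(f \right)}} = \frac{1}{200}$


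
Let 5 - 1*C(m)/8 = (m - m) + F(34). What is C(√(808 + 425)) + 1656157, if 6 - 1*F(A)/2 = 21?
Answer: 1656437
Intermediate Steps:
F(A) = -30 (F(A) = 12 - 2*21 = 12 - 42 = -30)
C(m) = 280 (C(m) = 40 - 8*((m - m) - 30) = 40 - 8*(0 - 30) = 40 - 8*(-30) = 40 + 240 = 280)
C(√(808 + 425)) + 1656157 = 280 + 1656157 = 1656437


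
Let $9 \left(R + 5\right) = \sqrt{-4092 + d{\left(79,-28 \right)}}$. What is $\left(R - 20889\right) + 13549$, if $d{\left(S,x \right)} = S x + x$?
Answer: $-7345 + \frac{2 i \sqrt{1583}}{9} \approx -7345.0 + 8.8415 i$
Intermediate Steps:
$d{\left(S,x \right)} = x + S x$
$R = -5 + \frac{2 i \sqrt{1583}}{9}$ ($R = -5 + \frac{\sqrt{-4092 - 28 \left(1 + 79\right)}}{9} = -5 + \frac{\sqrt{-4092 - 2240}}{9} = -5 + \frac{\sqrt{-6332}}{9} = -5 + \frac{2 i \sqrt{1583}}{9} \approx -5.0 + 8.8415 i$)
$\left(R - 20889\right) + 13549 = \left(\left(-5 + \frac{2 i \sqrt{1583}}{9}\right) - 20889\right) + 13549 = \left(-20894 + \frac{2 i \sqrt{1583}}{9}\right) + 13549 = -7345 + \frac{2 i \sqrt{1583}}{9}$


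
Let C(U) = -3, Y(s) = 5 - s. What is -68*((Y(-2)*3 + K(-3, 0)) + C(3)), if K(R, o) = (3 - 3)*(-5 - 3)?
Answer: -1224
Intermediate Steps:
K(R, o) = 0 (K(R, o) = 0*(-8) = 0)
-68*((Y(-2)*3 + K(-3, 0)) + C(3)) = -68*(((5 - 1*(-2))*3 + 0) - 3) = -68*(((5 + 2)*3 + 0) - 3) = -68*((7*3 + 0) - 3) = -68*((21 + 0) - 3) = -68*(21 - 3) = -68*18 = -1224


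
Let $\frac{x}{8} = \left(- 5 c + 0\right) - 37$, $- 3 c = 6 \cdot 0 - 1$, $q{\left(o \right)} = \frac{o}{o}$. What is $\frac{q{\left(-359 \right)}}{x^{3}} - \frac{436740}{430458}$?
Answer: $- \frac{58172223295141}{57335481204736} \approx -1.0146$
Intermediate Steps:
$q{\left(o \right)} = 1$
$c = \frac{1}{3}$ ($c = - \frac{6 \cdot 0 - 1}{3} = - \frac{0 - 1}{3} = \left(- \frac{1}{3}\right) \left(-1\right) = \frac{1}{3} \approx 0.33333$)
$x = - \frac{928}{3}$ ($x = 8 \left(\left(\left(-5\right) \frac{1}{3} + 0\right) - 37\right) = 8 \left(\left(- \frac{5}{3} + 0\right) - 37\right) = 8 \left(- \frac{5}{3} - 37\right) = 8 \left(- \frac{116}{3}\right) = - \frac{928}{3} \approx -309.33$)
$\frac{q{\left(-359 \right)}}{x^{3}} - \frac{436740}{430458} = 1 \frac{1}{\left(- \frac{928}{3}\right)^{3}} - \frac{436740}{430458} = 1 \frac{1}{- \frac{799178752}{27}} - \frac{72790}{71743} = 1 \left(- \frac{27}{799178752}\right) - \frac{72790}{71743} = - \frac{27}{799178752} - \frac{72790}{71743} = - \frac{58172223295141}{57335481204736}$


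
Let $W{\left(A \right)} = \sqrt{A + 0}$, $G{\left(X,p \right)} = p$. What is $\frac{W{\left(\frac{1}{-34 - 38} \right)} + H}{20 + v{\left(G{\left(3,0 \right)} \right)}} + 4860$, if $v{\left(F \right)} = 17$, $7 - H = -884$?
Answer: $\frac{180711}{37} + \frac{i \sqrt{2}}{444} \approx 4884.1 + 0.0031852 i$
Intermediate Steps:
$H = 891$ ($H = 7 - -884 = 7 + 884 = 891$)
$W{\left(A \right)} = \sqrt{A}$
$\frac{W{\left(\frac{1}{-34 - 38} \right)} + H}{20 + v{\left(G{\left(3,0 \right)} \right)}} + 4860 = \frac{\sqrt{\frac{1}{-34 - 38}} + 891}{20 + 17} + 4860 = \frac{\sqrt{\frac{1}{-72}} + 891}{37} + 4860 = \left(\sqrt{- \frac{1}{72}} + 891\right) \frac{1}{37} + 4860 = \left(\frac{i \sqrt{2}}{12} + 891\right) \frac{1}{37} + 4860 = \left(891 + \frac{i \sqrt{2}}{12}\right) \frac{1}{37} + 4860 = \left(\frac{891}{37} + \frac{i \sqrt{2}}{444}\right) + 4860 = \frac{180711}{37} + \frac{i \sqrt{2}}{444}$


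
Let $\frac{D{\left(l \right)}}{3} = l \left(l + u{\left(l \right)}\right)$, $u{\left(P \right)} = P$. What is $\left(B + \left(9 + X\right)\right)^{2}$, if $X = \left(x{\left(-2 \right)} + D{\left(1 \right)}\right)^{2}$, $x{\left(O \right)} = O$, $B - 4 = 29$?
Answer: $3364$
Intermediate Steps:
$B = 33$ ($B = 4 + 29 = 33$)
$D{\left(l \right)} = 6 l^{2}$ ($D{\left(l \right)} = 3 l \left(l + l\right) = 3 l 2 l = 3 \cdot 2 l^{2} = 6 l^{2}$)
$X = 16$ ($X = \left(-2 + 6 \cdot 1^{2}\right)^{2} = \left(-2 + 6 \cdot 1\right)^{2} = \left(-2 + 6\right)^{2} = 4^{2} = 16$)
$\left(B + \left(9 + X\right)\right)^{2} = \left(33 + \left(9 + 16\right)\right)^{2} = \left(33 + 25\right)^{2} = 58^{2} = 3364$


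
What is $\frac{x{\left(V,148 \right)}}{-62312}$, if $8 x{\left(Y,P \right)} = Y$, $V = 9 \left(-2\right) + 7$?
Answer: $\frac{11}{498496} \approx 2.2066 \cdot 10^{-5}$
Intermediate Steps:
$V = -11$ ($V = -18 + 7 = -11$)
$x{\left(Y,P \right)} = \frac{Y}{8}$
$\frac{x{\left(V,148 \right)}}{-62312} = \frac{\frac{1}{8} \left(-11\right)}{-62312} = \left(- \frac{11}{8}\right) \left(- \frac{1}{62312}\right) = \frac{11}{498496}$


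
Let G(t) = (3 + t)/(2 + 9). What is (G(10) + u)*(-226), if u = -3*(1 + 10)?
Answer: 79100/11 ≈ 7190.9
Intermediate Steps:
G(t) = 3/11 + t/11 (G(t) = (3 + t)/11 = (3 + t)*(1/11) = 3/11 + t/11)
u = -33 (u = -3*11 = -33)
(G(10) + u)*(-226) = ((3/11 + (1/11)*10) - 33)*(-226) = ((3/11 + 10/11) - 33)*(-226) = (13/11 - 33)*(-226) = -350/11*(-226) = 79100/11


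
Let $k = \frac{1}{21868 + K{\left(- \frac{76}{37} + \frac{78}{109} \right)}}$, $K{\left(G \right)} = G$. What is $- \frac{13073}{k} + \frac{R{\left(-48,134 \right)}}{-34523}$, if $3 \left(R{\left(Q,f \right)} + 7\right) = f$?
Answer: $- \frac{119403140346965831}{417693777} \approx -2.8586 \cdot 10^{8}$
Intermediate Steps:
$R{\left(Q,f \right)} = -7 + \frac{f}{3}$
$k = \frac{4033}{88188246}$ ($k = \frac{1}{21868 + \left(- \frac{76}{37} + \frac{78}{109}\right)} = \frac{1}{21868 - \frac{5398}{4033}} = \frac{1}{\frac{88188246}{4033}} = \frac{4033}{88188246} \approx 4.5732 \cdot 10^{-5}$)
$- \frac{13073}{k} + \frac{R{\left(-48,134 \right)}}{-34523} = - \frac{13073}{\frac{4033}{88188246}} + \frac{-7 + \frac{1}{3} \cdot 134}{-34523} = \left(-13073\right) \frac{88188246}{4033} + \left(-7 + \frac{134}{3}\right) \left(- \frac{1}{34523}\right) = - \frac{1152884939958}{4033} + \frac{113}{3} \left(- \frac{1}{34523}\right) = - \frac{1152884939958}{4033} - \frac{113}{103569} = - \frac{119403140346965831}{417693777}$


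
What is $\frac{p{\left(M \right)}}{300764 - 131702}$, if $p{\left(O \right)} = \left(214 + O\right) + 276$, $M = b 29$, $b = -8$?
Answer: $\frac{43}{28177} \approx 0.0015261$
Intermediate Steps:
$M = -232$ ($M = \left(-8\right) 29 = -232$)
$p{\left(O \right)} = 490 + O$
$\frac{p{\left(M \right)}}{300764 - 131702} = \frac{490 - 232}{300764 - 131702} = \frac{258}{300764 - 131702} = \frac{258}{169062} = 258 \cdot \frac{1}{169062} = \frac{43}{28177}$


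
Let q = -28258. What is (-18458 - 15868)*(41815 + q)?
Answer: -465357582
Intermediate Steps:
(-18458 - 15868)*(41815 + q) = (-18458 - 15868)*(41815 - 28258) = -34326*13557 = -465357582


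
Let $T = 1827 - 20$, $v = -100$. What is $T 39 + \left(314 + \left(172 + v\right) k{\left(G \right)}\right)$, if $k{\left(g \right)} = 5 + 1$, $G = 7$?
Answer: $71219$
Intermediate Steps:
$T = 1807$ ($T = 1827 - 20 = 1807$)
$k{\left(g \right)} = 6$
$T 39 + \left(314 + \left(172 + v\right) k{\left(G \right)}\right) = 1807 \cdot 39 + \left(314 + \left(172 - 100\right) 6\right) = 70473 + \left(314 + 72 \cdot 6\right) = 70473 + \left(314 + 432\right) = 70473 + 746 = 71219$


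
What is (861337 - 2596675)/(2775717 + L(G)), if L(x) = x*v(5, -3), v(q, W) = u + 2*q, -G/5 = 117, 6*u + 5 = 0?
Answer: -1156892/1846903 ≈ -0.62640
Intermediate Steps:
u = -⅚ (u = -⅚ + (⅙)*0 = -⅚ + 0 = -⅚ ≈ -0.83333)
G = -585 (G = -5*117 = -585)
v(q, W) = -⅚ + 2*q
L(x) = 55*x/6 (L(x) = x*(-⅚ + 2*5) = x*(-⅚ + 10) = x*(55/6) = 55*x/6)
(861337 - 2596675)/(2775717 + L(G)) = (861337 - 2596675)/(2775717 + (55/6)*(-585)) = -1735338/(2775717 - 10725/2) = -1735338/5540709/2 = -1735338*2/5540709 = -1156892/1846903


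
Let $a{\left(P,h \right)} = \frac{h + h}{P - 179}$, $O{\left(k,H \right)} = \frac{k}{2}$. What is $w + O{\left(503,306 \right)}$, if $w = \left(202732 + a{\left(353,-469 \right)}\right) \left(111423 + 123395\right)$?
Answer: $\frac{8283071147501}{174} \approx 4.7604 \cdot 10^{10}$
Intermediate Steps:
$O{\left(k,H \right)} = \frac{k}{2}$ ($O{\left(k,H \right)} = k \frac{1}{2} = \frac{k}{2}$)
$a{\left(P,h \right)} = \frac{2 h}{-179 + P}$
$w = \frac{4141535551870}{87}$ ($w = \left(202732 + 2 \left(-469\right) \frac{1}{-179 + 353}\right) \left(111423 + 123395\right) = \left(202732 + 2 \left(-469\right) \frac{1}{174}\right) 234818 = \left(202732 - \frac{469}{87}\right) 234818 = \frac{17637215}{87} \cdot 234818 = \frac{4141535551870}{87} \approx 4.7604 \cdot 10^{10}$)
$w + O{\left(503,306 \right)} = \frac{4141535551870}{87} + \frac{1}{2} \cdot 503 = \frac{4141535551870}{87} + \frac{503}{2} = \frac{8283071147501}{174}$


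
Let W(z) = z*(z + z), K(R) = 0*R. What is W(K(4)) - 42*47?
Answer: -1974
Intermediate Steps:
K(R) = 0
W(z) = 2*z² (W(z) = z*(2*z) = 2*z²)
W(K(4)) - 42*47 = 2*0² - 42*47 = 2*0 - 1974 = 0 - 1974 = -1974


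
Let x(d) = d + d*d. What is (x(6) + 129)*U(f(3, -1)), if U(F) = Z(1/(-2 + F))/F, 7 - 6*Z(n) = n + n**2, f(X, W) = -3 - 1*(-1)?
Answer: -6555/64 ≈ -102.42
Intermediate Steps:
f(X, W) = -2 (f(X, W) = -3 + 1 = -2)
x(d) = d + d**2
Z(n) = 7/6 - n/6 - n**2/6 (Z(n) = 7/6 - (n + n**2)/6 = 7/6 + (-n/6 - n**2/6) = 7/6 - n/6 - n**2/6)
U(F) = (7/6 - 1/(6*(-2 + F)) - 1/(6*(-2 + F)**2))/F
(x(6) + 129)*U(f(3, -1)) = (6*(1 + 6) + 129)*((1/6)*(29 - 29*(-2) + 7*(-2)**2)/(-2*(4 + (-2)**2 - 4*(-2)))) = (6*7 + 129)*((1/6)*(-1/2)*(29 + 58 + 7*4)/(4 + 4 + 8)) = (42 + 129)*((1/6)*(-1/2)*(29 + 58 + 28)/16) = 171*((1/6)*(-1/2)*(1/16)*115) = 171*(-115/192) = -6555/64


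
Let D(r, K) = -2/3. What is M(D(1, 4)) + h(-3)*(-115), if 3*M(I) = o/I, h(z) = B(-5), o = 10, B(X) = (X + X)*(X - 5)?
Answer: -11505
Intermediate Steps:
D(r, K) = -2/3 (D(r, K) = -2*1/3 = -2/3)
B(X) = 2*X*(-5 + X) (B(X) = (2*X)*(-5 + X) = 2*X*(-5 + X))
h(z) = 100 (h(z) = 2*(-5)*(-5 - 5) = 2*(-5)*(-10) = 100)
M(I) = 10/(3*I) (M(I) = (10/I)/3 = 10/(3*I))
M(D(1, 4)) + h(-3)*(-115) = 10/(3*(-2/3)) + 100*(-115) = (10/3)*(-3/2) - 11500 = -5 - 11500 = -11505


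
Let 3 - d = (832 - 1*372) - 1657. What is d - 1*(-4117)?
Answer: 5317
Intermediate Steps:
d = 1200 (d = 3 - ((832 - 1*372) - 1657) = 3 - ((832 - 372) - 1657) = 3 - (460 - 1657) = 3 - 1*(-1197) = 3 + 1197 = 1200)
d - 1*(-4117) = 1200 - 1*(-4117) = 1200 + 4117 = 5317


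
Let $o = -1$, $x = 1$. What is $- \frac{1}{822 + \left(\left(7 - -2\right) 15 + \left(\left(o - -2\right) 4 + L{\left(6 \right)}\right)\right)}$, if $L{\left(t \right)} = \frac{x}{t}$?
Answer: $- \frac{6}{5767} \approx -0.0010404$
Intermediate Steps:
$L{\left(t \right)} = \frac{1}{t}$ ($L{\left(t \right)} = 1 \frac{1}{t} = \frac{1}{t}$)
$- \frac{1}{822 + \left(\left(7 - -2\right) 15 + \left(\left(o - -2\right) 4 + L{\left(6 \right)}\right)\right)} = - \frac{1}{822 + \left(\left(7 - -2\right) 15 + \left(\left(-1 - -2\right) 4 + \frac{1}{6}\right)\right)} = - \frac{1}{822 + \left(\left(7 + 2\right) 15 + \left(\left(-1 + 2\right) 4 + \frac{1}{6}\right)\right)} = - \frac{1}{822 + \left(9 \cdot 15 + \left(1 \cdot 4 + \frac{1}{6}\right)\right)} = - \frac{1}{822 + \left(135 + \left(4 + \frac{1}{6}\right)\right)} = - \frac{1}{822 + \left(135 + \frac{25}{6}\right)} = - \frac{1}{822 + \frac{835}{6}} = - \frac{1}{\frac{5767}{6}} = \left(-1\right) \frac{6}{5767} = - \frac{6}{5767}$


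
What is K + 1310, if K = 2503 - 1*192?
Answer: 3621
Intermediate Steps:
K = 2311 (K = 2503 - 192 = 2311)
K + 1310 = 2311 + 1310 = 3621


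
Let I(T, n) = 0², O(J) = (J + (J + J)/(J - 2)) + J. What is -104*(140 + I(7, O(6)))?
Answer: -14560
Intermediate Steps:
O(J) = 2*J + 2*J/(-2 + J) (O(J) = (J + (2*J)/(-2 + J)) + J = (J + 2*J/(-2 + J)) + J = 2*J + 2*J/(-2 + J))
I(T, n) = 0
-104*(140 + I(7, O(6))) = -104*(140 + 0) = -104*140 = -14560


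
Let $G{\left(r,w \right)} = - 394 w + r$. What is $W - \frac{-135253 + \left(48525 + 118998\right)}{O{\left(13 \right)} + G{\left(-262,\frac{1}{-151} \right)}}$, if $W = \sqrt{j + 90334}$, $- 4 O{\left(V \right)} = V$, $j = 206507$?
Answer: $\frac{3898216}{31727} + \sqrt{296841} \approx 667.7$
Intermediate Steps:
$O{\left(V \right)} = - \frac{V}{4}$
$G{\left(r,w \right)} = r - 394 w$
$W = \sqrt{296841}$ ($W = \sqrt{206507 + 90334} = \sqrt{296841} \approx 544.83$)
$W - \frac{-135253 + \left(48525 + 118998\right)}{O{\left(13 \right)} + G{\left(-262,\frac{1}{-151} \right)}} = \sqrt{296841} - \frac{-135253 + \left(48525 + 118998\right)}{\left(- \frac{1}{4}\right) 13 - \left(262 + \frac{394}{-151}\right)} = \sqrt{296841} - \frac{-135253 + 167523}{- \frac{13}{4} - \frac{39168}{151}} = \sqrt{296841} - \frac{32270}{- \frac{13}{4} + \left(-262 + \frac{394}{151}\right)} = \sqrt{296841} - \frac{32270}{- \frac{13}{4} - \frac{39168}{151}} = \sqrt{296841} - \frac{32270}{- \frac{158635}{604}} = \sqrt{296841} - 32270 \left(- \frac{604}{158635}\right) = \sqrt{296841} - - \frac{3898216}{31727} = \sqrt{296841} + \frac{3898216}{31727} = \frac{3898216}{31727} + \sqrt{296841}$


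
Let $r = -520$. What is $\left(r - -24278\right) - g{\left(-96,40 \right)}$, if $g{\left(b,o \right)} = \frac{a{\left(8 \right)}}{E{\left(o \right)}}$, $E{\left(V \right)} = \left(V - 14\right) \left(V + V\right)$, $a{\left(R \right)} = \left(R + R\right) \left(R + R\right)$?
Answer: $\frac{1544262}{65} \approx 23758.0$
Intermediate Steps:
$a{\left(R \right)} = 4 R^{2}$ ($a{\left(R \right)} = 2 R 2 R = 4 R^{2}$)
$E{\left(V \right)} = 2 V \left(-14 + V\right)$ ($E{\left(V \right)} = \left(-14 + V\right) 2 V = 2 V \left(-14 + V\right)$)
$g{\left(b,o \right)} = \frac{128}{o \left(-14 + o\right)}$ ($g{\left(b,o \right)} = \frac{4 \cdot 8^{2}}{2 o \left(-14 + o\right)} = 4 \cdot 64 \frac{1}{2 o \left(-14 + o\right)} = 256 \frac{1}{2 o \left(-14 + o\right)} = \frac{128}{o \left(-14 + o\right)}$)
$\left(r - -24278\right) - g{\left(-96,40 \right)} = \left(-520 - -24278\right) - \frac{128}{40 \left(-14 + 40\right)} = \left(-520 + 24278\right) - 128 \cdot \frac{1}{40} \cdot \frac{1}{26} = 23758 - 128 \cdot \frac{1}{40} \cdot \frac{1}{26} = 23758 - \frac{8}{65} = \frac{1544262}{65}$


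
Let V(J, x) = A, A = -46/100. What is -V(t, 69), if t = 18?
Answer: 23/50 ≈ 0.46000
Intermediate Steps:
A = -23/50 (A = -46*1/100 = -23/50 ≈ -0.46000)
V(J, x) = -23/50
-V(t, 69) = -1*(-23/50) = 23/50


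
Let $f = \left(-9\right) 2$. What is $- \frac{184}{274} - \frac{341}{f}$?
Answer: $\frac{45061}{2466} \approx 18.273$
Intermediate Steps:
$f = -18$
$- \frac{184}{274} - \frac{341}{f} = - \frac{184}{274} - \frac{341}{-18} = \left(-184\right) \frac{1}{274} - - \frac{341}{18} = - \frac{92}{137} + \frac{341}{18} = \frac{45061}{2466}$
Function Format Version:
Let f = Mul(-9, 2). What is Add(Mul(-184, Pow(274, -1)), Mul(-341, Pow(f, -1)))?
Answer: Rational(45061, 2466) ≈ 18.273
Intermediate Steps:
f = -18
Add(Mul(-184, Pow(274, -1)), Mul(-341, Pow(f, -1))) = Add(Mul(-184, Pow(274, -1)), Mul(-341, Pow(-18, -1))) = Add(Mul(-184, Rational(1, 274)), Mul(-341, Rational(-1, 18))) = Add(Rational(-92, 137), Rational(341, 18)) = Rational(45061, 2466)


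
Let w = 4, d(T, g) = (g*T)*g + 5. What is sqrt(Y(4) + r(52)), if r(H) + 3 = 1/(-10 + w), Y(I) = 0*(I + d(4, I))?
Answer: I*sqrt(114)/6 ≈ 1.7795*I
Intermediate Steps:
d(T, g) = 5 + T*g**2 (d(T, g) = (T*g)*g + 5 = T*g**2 + 5 = 5 + T*g**2)
Y(I) = 0 (Y(I) = 0*(I + (5 + 4*I**2)) = 0*(5 + I + 4*I**2) = 0)
r(H) = -19/6 (r(H) = -3 + 1/(-10 + 4) = -3 + 1/(-6) = -3 - 1/6 = -19/6)
sqrt(Y(4) + r(52)) = sqrt(0 - 19/6) = sqrt(-19/6) = I*sqrt(114)/6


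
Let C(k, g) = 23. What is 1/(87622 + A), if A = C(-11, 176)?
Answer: 1/87645 ≈ 1.1410e-5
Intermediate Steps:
A = 23
1/(87622 + A) = 1/(87622 + 23) = 1/87645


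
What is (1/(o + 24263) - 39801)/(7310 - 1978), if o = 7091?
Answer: -1247920553/167179528 ≈ -7.4646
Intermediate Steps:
(1/(o + 24263) - 39801)/(7310 - 1978) = (1/(7091 + 24263) - 39801)/(7310 - 1978) = (1/31354 - 39801)/5332 = (1/31354 - 39801)*(1/5332) = -1247920553/31354*1/5332 = -1247920553/167179528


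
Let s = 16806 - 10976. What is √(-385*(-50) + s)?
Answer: 2*√6270 ≈ 158.37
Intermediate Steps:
s = 5830
√(-385*(-50) + s) = √(-385*(-50) + 5830) = √(19250 + 5830) = √25080 = 2*√6270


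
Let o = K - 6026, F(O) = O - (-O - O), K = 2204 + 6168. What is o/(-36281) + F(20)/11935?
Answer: -737790/12371821 ≈ -0.059635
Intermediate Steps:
K = 8372
F(O) = 3*O (F(O) = O - (-2)*O = O + 2*O = 3*O)
o = 2346 (o = 8372 - 6026 = 2346)
o/(-36281) + F(20)/11935 = 2346/(-36281) + (3*20)/11935 = 2346*(-1/36281) + 60*(1/11935) = -2346/36281 + 12/2387 = -737790/12371821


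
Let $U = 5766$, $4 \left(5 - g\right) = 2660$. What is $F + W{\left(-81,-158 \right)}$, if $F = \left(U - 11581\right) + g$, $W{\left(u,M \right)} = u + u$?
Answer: $-6637$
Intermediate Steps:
$g = -660$ ($g = 5 - 665 = -660$)
$W{\left(u,M \right)} = 2 u$
$F = -6475$ ($F = \left(5766 - 11581\right) - 660 = -5815 - 660 = -6475$)
$F + W{\left(-81,-158 \right)} = -6475 + 2 \left(-81\right) = -6475 - 162 = -6637$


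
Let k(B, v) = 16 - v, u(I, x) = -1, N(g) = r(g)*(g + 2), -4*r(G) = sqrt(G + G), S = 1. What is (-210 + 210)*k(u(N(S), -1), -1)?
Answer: 0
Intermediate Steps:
r(G) = -sqrt(2)*sqrt(G)/4 (r(G) = -sqrt(G + G)/4 = -sqrt(2)*sqrt(G)/4)
N(g) = -sqrt(2)*sqrt(g)*(2 + g)/4 (N(g) = (-sqrt(2)*sqrt(g)/4)*(g + 2) = (-sqrt(2)*sqrt(g)/4)*(2 + g) = -sqrt(2)*sqrt(g)*(2 + g)/4)
(-210 + 210)*k(u(N(S), -1), -1) = (-210 + 210)*(16 - 1*(-1)) = 0*(16 + 1) = 0*17 = 0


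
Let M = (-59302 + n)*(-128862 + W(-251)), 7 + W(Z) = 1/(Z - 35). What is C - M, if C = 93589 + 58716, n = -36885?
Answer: -272698151755/22 ≈ -1.2395e+10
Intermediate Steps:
W(Z) = -7 + 1/(-35 + Z) (W(Z) = -7 + 1/(Z - 35) = -7 + 1/(-35 + Z))
M = 272701502465/22 (M = (-59302 - 36885)*(-128862 + (246 - 7*(-251))/(-35 - 251)) = -96187*(-128862 + (246 + 1757)/(-286)) = -96187*(-128862 - 1/286*2003) = -96187*(-128862 - 2003/286) = -96187*(-36856535/286) = 272701502465/22 ≈ 1.2396e+10)
C = 152305
C - M = 152305 - 1*272701502465/22 = 152305 - 272701502465/22 = -272698151755/22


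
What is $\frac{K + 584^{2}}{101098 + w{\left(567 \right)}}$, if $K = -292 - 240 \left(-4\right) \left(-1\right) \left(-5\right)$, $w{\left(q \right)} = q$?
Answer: $\frac{345564}{101665} \approx 3.399$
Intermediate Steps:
$K = 4508$ ($K = -292 - 240 \cdot 4 \left(-5\right) = -292 - -4800 = -292 + 4800 = 4508$)
$\frac{K + 584^{2}}{101098 + w{\left(567 \right)}} = \frac{4508 + 584^{2}}{101098 + 567} = \frac{4508 + 341056}{101665} = 345564 \cdot \frac{1}{101665} = \frac{345564}{101665}$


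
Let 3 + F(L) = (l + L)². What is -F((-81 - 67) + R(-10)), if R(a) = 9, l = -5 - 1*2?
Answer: -21313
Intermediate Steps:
l = -7 (l = -5 - 2 = -7)
F(L) = -3 + (-7 + L)²
-F((-81 - 67) + R(-10)) = -(-3 + (-7 + ((-81 - 67) + 9))²) = -(-3 + (-7 + (-148 + 9))²) = -(-3 + (-7 - 139)²) = -(-3 + (-146)²) = -(-3 + 21316) = -1*21313 = -21313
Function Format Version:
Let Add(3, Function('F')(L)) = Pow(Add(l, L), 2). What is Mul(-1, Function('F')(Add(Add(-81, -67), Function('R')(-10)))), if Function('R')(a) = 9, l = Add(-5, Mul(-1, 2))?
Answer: -21313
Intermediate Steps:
l = -7 (l = Add(-5, -2) = -7)
Function('F')(L) = Add(-3, Pow(Add(-7, L), 2))
Mul(-1, Function('F')(Add(Add(-81, -67), Function('R')(-10)))) = Mul(-1, Add(-3, Pow(Add(-7, Add(Add(-81, -67), 9)), 2))) = Mul(-1, Add(-3, Pow(Add(-7, Add(-148, 9)), 2))) = Mul(-1, Add(-3, Pow(Add(-7, -139), 2))) = Mul(-1, Add(-3, Pow(-146, 2))) = Mul(-1, Add(-3, 21316)) = Mul(-1, 21313) = -21313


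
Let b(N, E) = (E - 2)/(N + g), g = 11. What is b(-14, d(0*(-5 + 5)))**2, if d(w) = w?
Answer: 4/9 ≈ 0.44444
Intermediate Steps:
b(N, E) = (-2 + E)/(11 + N) (b(N, E) = (E - 2)/(N + 11) = (-2 + E)/(11 + N))
b(-14, d(0*(-5 + 5)))**2 = ((-2 + 0*(-5 + 5))/(11 - 14))**2 = ((-2 + 0*0)/(-3))**2 = (-(-2 + 0)/3)**2 = (-1/3*(-2))**2 = (2/3)**2 = 4/9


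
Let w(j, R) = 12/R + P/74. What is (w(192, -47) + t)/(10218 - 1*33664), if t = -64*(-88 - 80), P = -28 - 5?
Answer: -37393017/81545188 ≈ -0.45856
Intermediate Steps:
P = -33
w(j, R) = -33/74 + 12/R (w(j, R) = 12/R - 33/74 = -33/74 + 12/R)
t = 10752 (t = -64*(-168) = 10752)
(w(192, -47) + t)/(10218 - 1*33664) = ((-33/74 + 12/(-47)) + 10752)/(10218 - 1*33664) = ((-33/74 + 12*(-1/47)) + 10752)/(10218 - 33664) = ((-33/74 - 12/47) + 10752)/(-23446) = (-2439/3478 + 10752)*(-1/23446) = (37393017/3478)*(-1/23446) = -37393017/81545188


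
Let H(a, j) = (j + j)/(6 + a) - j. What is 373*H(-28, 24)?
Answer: -107424/11 ≈ -9765.8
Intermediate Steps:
H(a, j) = -j + 2*j/(6 + a) (H(a, j) = (2*j)/(6 + a) - j = 2*j/(6 + a) - j = -j + 2*j/(6 + a))
373*H(-28, 24) = 373*(-1*24*(4 - 28)/(6 - 28)) = 373*(-1*24*(-24)/(-22)) = 373*(-1*24*(-1/22)*(-24)) = 373*(-288/11) = -107424/11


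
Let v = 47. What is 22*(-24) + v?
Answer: -481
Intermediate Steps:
22*(-24) + v = 22*(-24) + 47 = -528 + 47 = -481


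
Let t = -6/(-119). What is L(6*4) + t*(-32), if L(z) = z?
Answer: 2664/119 ≈ 22.387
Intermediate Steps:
t = 6/119 (t = -6*(-1/119) = 6/119 ≈ 0.050420)
L(6*4) + t*(-32) = 6*4 + (6/119)*(-32) = 24 - 192/119 = 2664/119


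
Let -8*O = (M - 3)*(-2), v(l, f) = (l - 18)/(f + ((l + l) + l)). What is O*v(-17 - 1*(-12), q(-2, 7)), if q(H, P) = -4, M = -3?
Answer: -69/38 ≈ -1.8158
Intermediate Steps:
v(l, f) = (-18 + l)/(f + 3*l) (v(l, f) = (-18 + l)/(f + (2*l + l)) = (-18 + l)/(f + 3*l))
O = -3/2 (O = -(-3 - 3)*(-2)/8 = -(-3)*(-2)/4 = -⅛*12 = -3/2 ≈ -1.5000)
O*v(-17 - 1*(-12), q(-2, 7)) = -3*(-18 + (-17 - 1*(-12)))/(2*(-4 + 3*(-17 - 1*(-12)))) = -3*(-18 + (-17 + 12))/(2*(-4 + 3*(-17 + 12))) = -3*(-18 - 5)/(2*(-4 + 3*(-5))) = -3*(-23)/(2*(-4 - 15)) = -3*(-23)/(2*(-19)) = -(-3)*(-23)/38 = -3/2*23/19 = -69/38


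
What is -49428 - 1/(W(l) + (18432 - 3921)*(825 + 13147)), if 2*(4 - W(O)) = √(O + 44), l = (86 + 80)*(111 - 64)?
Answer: -4063636840632148361444/82213256466612909 - √7846/82213256466612909 ≈ -49428.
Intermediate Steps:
l = 7802 (l = 166*47 = 7802)
W(O) = 4 - √(44 + O)/2 (W(O) = 4 - √(O + 44)/2 = 4 - √(44 + O)/2)
-49428 - 1/(W(l) + (18432 - 3921)*(825 + 13147)) = -49428 - 1/((4 - √(44 + 7802)/2) + (18432 - 3921)*(825 + 13147)) = -49428 - 1/((4 - √7846/2) + 14511*13972) = -49428 - 1/((4 - √7846/2) + 202747692) = -49428 - 1/(202747696 - √7846/2)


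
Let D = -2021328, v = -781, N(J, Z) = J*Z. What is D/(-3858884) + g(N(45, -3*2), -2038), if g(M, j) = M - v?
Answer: 493477763/964721 ≈ 511.52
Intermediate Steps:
g(M, j) = 781 + M (g(M, j) = M - 1*(-781) = M + 781 = 781 + M)
D/(-3858884) + g(N(45, -3*2), -2038) = -2021328/(-3858884) + (781 + 45*(-3*2)) = -2021328*(-1/3858884) + (781 + 45*(-6)) = 505332/964721 + (781 - 270) = 505332/964721 + 511 = 493477763/964721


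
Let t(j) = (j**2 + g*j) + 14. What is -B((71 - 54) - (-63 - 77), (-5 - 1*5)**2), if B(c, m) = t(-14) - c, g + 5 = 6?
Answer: -39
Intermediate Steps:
g = 1 (g = -5 + 6 = 1)
t(j) = 14 + j + j**2 (t(j) = (j**2 + 1*j) + 14 = (j**2 + j) + 14 = (j + j**2) + 14 = 14 + j + j**2)
B(c, m) = 196 - c (B(c, m) = (14 - 14 + (-14)**2) - c = (14 - 14 + 196) - c = 196 - c)
-B((71 - 54) - (-63 - 77), (-5 - 1*5)**2) = -(196 - ((71 - 54) - (-63 - 77))) = -(196 - (17 - 1*(-140))) = -(196 - (17 + 140)) = -(196 - 1*157) = -(196 - 157) = -1*39 = -39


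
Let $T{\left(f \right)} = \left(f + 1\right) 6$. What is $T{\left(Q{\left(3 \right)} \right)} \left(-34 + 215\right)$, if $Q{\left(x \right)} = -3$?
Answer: $-2172$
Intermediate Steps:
$T{\left(f \right)} = 6 + 6 f$ ($T{\left(f \right)} = \left(1 + f\right) 6 = 6 + 6 f$)
$T{\left(Q{\left(3 \right)} \right)} \left(-34 + 215\right) = \left(6 + 6 \left(-3\right)\right) \left(-34 + 215\right) = \left(6 - 18\right) 181 = \left(-12\right) 181 = -2172$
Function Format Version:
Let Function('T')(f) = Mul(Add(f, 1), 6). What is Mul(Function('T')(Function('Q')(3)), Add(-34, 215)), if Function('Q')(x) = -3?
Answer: -2172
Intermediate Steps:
Function('T')(f) = Add(6, Mul(6, f)) (Function('T')(f) = Mul(Add(1, f), 6) = Add(6, Mul(6, f)))
Mul(Function('T')(Function('Q')(3)), Add(-34, 215)) = Mul(Add(6, Mul(6, -3)), Add(-34, 215)) = Mul(Add(6, -18), 181) = Mul(-12, 181) = -2172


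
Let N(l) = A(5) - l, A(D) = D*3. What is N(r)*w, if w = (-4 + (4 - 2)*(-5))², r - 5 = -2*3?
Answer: 3136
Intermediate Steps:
A(D) = 3*D
r = -1 (r = 5 - 2*3 = 5 - 6 = -1)
N(l) = 15 - l (N(l) = 3*5 - l = 15 - l)
w = 196 (w = (-4 + 2*(-5))² = (-4 - 10)² = (-14)² = 196)
N(r)*w = (15 - 1*(-1))*196 = (15 + 1)*196 = 16*196 = 3136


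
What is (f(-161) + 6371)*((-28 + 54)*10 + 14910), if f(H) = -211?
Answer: 93447200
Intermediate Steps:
(f(-161) + 6371)*((-28 + 54)*10 + 14910) = (-211 + 6371)*((-28 + 54)*10 + 14910) = 6160*(26*10 + 14910) = 6160*(260 + 14910) = 6160*15170 = 93447200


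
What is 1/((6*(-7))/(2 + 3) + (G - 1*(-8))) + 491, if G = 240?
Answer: 588223/1198 ≈ 491.00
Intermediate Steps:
1/((6*(-7))/(2 + 3) + (G - 1*(-8))) + 491 = 1/((6*(-7))/(2 + 3) + (240 - 1*(-8))) + 491 = 1/(-42/5 + (240 + 8)) + 491 = 1/(-42*1/5 + 248) + 491 = 1/(-42/5 + 248) + 491 = 1/(1198/5) + 491 = 5/1198 + 491 = 588223/1198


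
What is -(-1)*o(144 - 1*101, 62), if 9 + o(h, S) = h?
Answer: 34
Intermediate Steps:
o(h, S) = -9 + h
-(-1)*o(144 - 1*101, 62) = -(-1)*(-9 + (144 - 1*101)) = -(-1)*(-9 + (144 - 101)) = -(-1)*(-9 + 43) = -(-1)*34 = -1*(-34) = 34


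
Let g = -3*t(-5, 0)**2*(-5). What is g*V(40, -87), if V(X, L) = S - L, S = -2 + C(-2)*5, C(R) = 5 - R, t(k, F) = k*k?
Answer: 1125000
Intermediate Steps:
t(k, F) = k**2
g = 9375 (g = -3*((-5)**2)**2*(-5) = -3*25**2*(-5) = -3*625*(-5) = -1875*(-5) = 9375)
S = 33 (S = -2 + (5 - 1*(-2))*5 = -2 + (5 + 2)*5 = -2 + 7*5 = -2 + 35 = 33)
V(X, L) = 33 - L
g*V(40, -87) = 9375*(33 - 1*(-87)) = 9375*(33 + 87) = 9375*120 = 1125000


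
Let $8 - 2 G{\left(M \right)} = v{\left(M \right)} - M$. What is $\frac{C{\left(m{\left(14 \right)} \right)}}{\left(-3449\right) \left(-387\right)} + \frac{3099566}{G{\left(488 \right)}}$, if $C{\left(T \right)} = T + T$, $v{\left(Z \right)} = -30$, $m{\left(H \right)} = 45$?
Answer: $\frac{459687337392}{39004741} \approx 11785.0$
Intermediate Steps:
$C{\left(T \right)} = 2 T$
$G{\left(M \right)} = 19 + \frac{M}{2}$ ($G{\left(M \right)} = 4 - \frac{-30 - M}{2} = 4 + \left(15 + \frac{M}{2}\right) = 19 + \frac{M}{2}$)
$\frac{C{\left(m{\left(14 \right)} \right)}}{\left(-3449\right) \left(-387\right)} + \frac{3099566}{G{\left(488 \right)}} = \frac{2 \cdot 45}{\left(-3449\right) \left(-387\right)} + \frac{3099566}{19 + \frac{1}{2} \cdot 488} = \frac{90}{1334763} + \frac{3099566}{19 + 244} = 90 \cdot \frac{1}{1334763} + \frac{3099566}{263} = \frac{10}{148307} + 3099566 \cdot \frac{1}{263} = \frac{10}{148307} + \frac{3099566}{263} = \frac{459687337392}{39004741}$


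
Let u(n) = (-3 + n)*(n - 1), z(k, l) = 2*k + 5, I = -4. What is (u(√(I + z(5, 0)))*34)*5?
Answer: 2380 - 680*√11 ≈ 124.70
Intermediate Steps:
z(k, l) = 5 + 2*k
u(n) = (-1 + n)*(-3 + n) (u(n) = (-3 + n)*(-1 + n) = (-1 + n)*(-3 + n))
(u(√(I + z(5, 0)))*34)*5 = ((3 + (√(-4 + (5 + 2*5)))² - 4*√(-4 + (5 + 2*5)))*34)*5 = ((3 + (√(-4 + (5 + 10)))² - 4*√(-4 + (5 + 10)))*34)*5 = ((3 + (√(-4 + 15))² - 4*√(-4 + 15))*34)*5 = ((3 + (√11)² - 4*√11)*34)*5 = ((3 + 11 - 4*√11)*34)*5 = ((14 - 4*√11)*34)*5 = (476 - 136*√11)*5 = 2380 - 680*√11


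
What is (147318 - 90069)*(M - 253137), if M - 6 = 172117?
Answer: -4637970486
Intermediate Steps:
M = 172123 (M = 6 + 172117 = 172123)
(147318 - 90069)*(M - 253137) = (147318 - 90069)*(172123 - 253137) = 57249*(-81014) = -4637970486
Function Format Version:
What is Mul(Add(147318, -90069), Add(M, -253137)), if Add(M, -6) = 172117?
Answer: -4637970486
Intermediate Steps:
M = 172123 (M = Add(6, 172117) = 172123)
Mul(Add(147318, -90069), Add(M, -253137)) = Mul(Add(147318, -90069), Add(172123, -253137)) = Mul(57249, -81014) = -4637970486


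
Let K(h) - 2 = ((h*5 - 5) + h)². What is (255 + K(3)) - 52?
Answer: 374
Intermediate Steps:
K(h) = 2 + (-5 + 6*h)² (K(h) = 2 + ((h*5 - 5) + h)² = 2 + ((5*h - 5) + h)² = 2 + ((-5 + 5*h) + h)² = 2 + (-5 + 6*h)²)
(255 + K(3)) - 52 = (255 + (2 + (-5 + 6*3)²)) - 52 = (255 + (2 + (-5 + 18)²)) - 52 = (255 + (2 + 13²)) - 52 = (255 + (2 + 169)) - 52 = (255 + 171) - 52 = 426 - 52 = 374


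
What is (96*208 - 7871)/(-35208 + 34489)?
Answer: -12097/719 ≈ -16.825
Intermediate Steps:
(96*208 - 7871)/(-35208 + 34489) = (19968 - 7871)/(-719) = 12097*(-1/719) = -12097/719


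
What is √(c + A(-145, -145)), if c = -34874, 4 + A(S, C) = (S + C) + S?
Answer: I*√35313 ≈ 187.92*I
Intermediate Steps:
A(S, C) = -4 + C + 2*S (A(S, C) = -4 + ((S + C) + S) = -4 + ((C + S) + S) = -4 + (C + 2*S) = -4 + C + 2*S)
√(c + A(-145, -145)) = √(-34874 + (-4 - 145 + 2*(-145))) = √(-34874 + (-4 - 145 - 290)) = √(-34874 - 439) = √(-35313) = I*√35313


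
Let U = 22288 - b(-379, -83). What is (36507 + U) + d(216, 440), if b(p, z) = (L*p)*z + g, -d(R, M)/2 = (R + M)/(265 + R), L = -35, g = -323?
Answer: 558013041/481 ≈ 1.1601e+6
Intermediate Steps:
d(R, M) = -2*(M + R)/(265 + R) (d(R, M) = -2*(R + M)/(265 + R) = -2*(M + R)/(265 + R))
b(p, z) = -323 - 35*p*z (b(p, z) = (-35*p)*z - 323 = -35*p*z - 323 = -323 - 35*p*z)
U = 1123606 (U = 22288 - (-323 - 35*(-379)*(-83)) = 22288 - (-323 - 1100995) = 22288 - 1*(-1101318) = 22288 + 1101318 = 1123606)
(36507 + U) + d(216, 440) = (36507 + 1123606) + 2*(-1*440 - 1*216)/(265 + 216) = 1160113 + 2*(-440 - 216)/481 = 1160113 + 2*(1/481)*(-656) = 1160113 - 1312/481 = 558013041/481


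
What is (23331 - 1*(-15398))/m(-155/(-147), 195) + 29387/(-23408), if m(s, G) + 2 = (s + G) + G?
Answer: 131584887587/1338726928 ≈ 98.291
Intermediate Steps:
m(s, G) = -2 + s + 2*G (m(s, G) = -2 + ((s + G) + G) = -2 + ((G + s) + G) = -2 + (s + 2*G) = -2 + s + 2*G)
(23331 - 1*(-15398))/m(-155/(-147), 195) + 29387/(-23408) = (23331 - 1*(-15398))/(-2 - 155/(-147) + 2*195) + 29387/(-23408) = (23331 + 15398)/(-2 - 155*(-1/147) + 390) + 29387*(-1/23408) = 38729/(-2 + 155/147 + 390) - 29387/23408 = 38729/(57191/147) - 29387/23408 = 38729*(147/57191) - 29387/23408 = 5693163/57191 - 29387/23408 = 131584887587/1338726928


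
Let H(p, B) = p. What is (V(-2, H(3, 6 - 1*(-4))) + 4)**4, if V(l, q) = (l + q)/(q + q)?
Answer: 390625/1296 ≈ 301.41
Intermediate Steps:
V(l, q) = (l + q)/(2*q) (V(l, q) = (l + q)/((2*q)) = (l + q)*(1/(2*q)) = (l + q)/(2*q))
(V(-2, H(3, 6 - 1*(-4))) + 4)**4 = ((1/2)*(-2 + 3)/3 + 4)**4 = ((1/2)*(1/3)*1 + 4)**4 = (1/6 + 4)**4 = (25/6)**4 = 390625/1296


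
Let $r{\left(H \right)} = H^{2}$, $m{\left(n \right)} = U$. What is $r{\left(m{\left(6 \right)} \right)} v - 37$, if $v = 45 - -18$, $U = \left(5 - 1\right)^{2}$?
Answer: $16091$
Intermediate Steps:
$U = 16$ ($U = 4^{2} = 16$)
$v = 63$ ($v = 45 + 18 = 63$)
$m{\left(n \right)} = 16$
$r{\left(m{\left(6 \right)} \right)} v - 37 = 16^{2} \cdot 63 - 37 = 256 \cdot 63 - 37 = 16128 - 37 = 16091$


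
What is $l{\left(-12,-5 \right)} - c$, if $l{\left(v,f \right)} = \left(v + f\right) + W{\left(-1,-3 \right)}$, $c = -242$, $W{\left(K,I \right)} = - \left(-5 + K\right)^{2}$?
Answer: $189$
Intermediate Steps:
$l{\left(v,f \right)} = -36 + f + v$ ($l{\left(v,f \right)} = \left(v + f\right) - \left(-5 - 1\right)^{2} = \left(f + v\right) - \left(-6\right)^{2} = \left(f + v\right) - 36 = -36 + f + v$)
$l{\left(-12,-5 \right)} - c = \left(-36 - 5 - 12\right) - -242 = -53 + 242 = 189$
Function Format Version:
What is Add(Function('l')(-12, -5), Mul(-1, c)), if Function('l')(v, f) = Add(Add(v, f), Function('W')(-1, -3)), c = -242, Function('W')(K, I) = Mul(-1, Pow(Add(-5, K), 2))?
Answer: 189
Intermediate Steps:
Function('l')(v, f) = Add(-36, f, v) (Function('l')(v, f) = Add(Add(v, f), Mul(-1, Pow(Add(-5, -1), 2))) = Add(Add(f, v), Mul(-1, Pow(-6, 2))) = Add(Add(f, v), Mul(-1, 36)) = Add(Add(f, v), -36) = Add(-36, f, v))
Add(Function('l')(-12, -5), Mul(-1, c)) = Add(Add(-36, -5, -12), Mul(-1, -242)) = Add(-53, 242) = 189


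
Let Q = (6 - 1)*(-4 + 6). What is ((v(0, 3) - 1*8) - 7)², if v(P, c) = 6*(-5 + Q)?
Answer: 225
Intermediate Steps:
Q = 10 (Q = 5*2 = 10)
v(P, c) = 30 (v(P, c) = 6*(-5 + 10) = 6*5 = 30)
((v(0, 3) - 1*8) - 7)² = ((30 - 1*8) - 7)² = ((30 - 8) - 7)² = (22 - 7)² = 15² = 225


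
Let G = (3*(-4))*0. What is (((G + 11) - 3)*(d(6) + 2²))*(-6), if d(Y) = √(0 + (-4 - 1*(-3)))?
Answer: -192 - 48*I ≈ -192.0 - 48.0*I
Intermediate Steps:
d(Y) = I (d(Y) = √(0 + (-4 + 3)) = √(0 - 1) = √(-1) = I)
G = 0 (G = -12*0 = 0)
(((G + 11) - 3)*(d(6) + 2²))*(-6) = (((0 + 11) - 3)*(I + 2²))*(-6) = ((11 - 3)*(I + 4))*(-6) = (8*(4 + I))*(-6) = (32 + 8*I)*(-6) = -192 - 48*I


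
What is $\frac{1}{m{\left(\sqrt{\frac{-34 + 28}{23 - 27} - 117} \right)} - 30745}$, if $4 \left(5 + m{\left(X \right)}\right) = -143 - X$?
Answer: $- \frac{985144}{30328397129} + \frac{4 i \sqrt{462}}{30328397129} \approx -3.2483 \cdot 10^{-5} + 2.8349 \cdot 10^{-9} i$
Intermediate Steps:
$m{\left(X \right)} = - \frac{163}{4} - \frac{X}{4}$ ($m{\left(X \right)} = -5 + \frac{-143 - X}{4} = -5 - \left(\frac{143}{4} + \frac{X}{4}\right) = - \frac{163}{4} - \frac{X}{4}$)
$\frac{1}{m{\left(\sqrt{\frac{-34 + 28}{23 - 27} - 117} \right)} - 30745} = \frac{1}{\left(- \frac{163}{4} - \frac{\sqrt{\frac{-34 + 28}{23 - 27} - 117}}{4}\right) - 30745} = \frac{1}{\left(- \frac{163}{4} - \frac{\sqrt{- \frac{6}{-4} - 117}}{4}\right) - 30745} = \frac{1}{\left(- \frac{163}{4} - \frac{\sqrt{\left(-6\right) \left(- \frac{1}{4}\right) - 117}}{4}\right) - 30745} = \frac{1}{\left(- \frac{163}{4} - \frac{\sqrt{\frac{3}{2} - 117}}{4}\right) - 30745} = \frac{1}{\left(- \frac{163}{4} - \frac{\sqrt{- \frac{231}{2}}}{4}\right) - 30745} = \frac{1}{\left(- \frac{163}{4} - \frac{\frac{1}{2} i \sqrt{462}}{4}\right) - 30745} = \frac{1}{\left(- \frac{163}{4} - \frac{i \sqrt{462}}{8}\right) - 30745} = \frac{1}{- \frac{123143}{4} - \frac{i \sqrt{462}}{8}}$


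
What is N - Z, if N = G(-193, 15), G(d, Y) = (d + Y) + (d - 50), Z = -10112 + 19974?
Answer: -10283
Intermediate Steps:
Z = 9862
G(d, Y) = -50 + Y + 2*d (G(d, Y) = (Y + d) + (-50 + d) = -50 + Y + 2*d)
N = -421 (N = -50 + 15 + 2*(-193) = -50 + 15 - 386 = -421)
N - Z = -421 - 1*9862 = -421 - 9862 = -10283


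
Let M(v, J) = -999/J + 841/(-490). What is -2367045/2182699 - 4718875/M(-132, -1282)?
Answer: 1617544894176144790/321212532937 ≈ 5.0357e+6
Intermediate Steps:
M(v, J) = -841/490 - 999/J (M(v, J) = -999/J + 841*(-1/490) = -999/J - 841/490 = -841/490 - 999/J)
-2367045/2182699 - 4718875/M(-132, -1282) = -2367045/2182699 - 4718875/(-841/490 - 999/(-1282)) = -2367045*1/2182699 - 4718875/(-841/490 - 999*(-1/1282)) = -2367045/2182699 - 4718875/(-841/490 + 999/1282) = -2367045/2182699 - 4718875/(-147163/157045) = -2367045/2182699 - 4718875*(-157045/147163) = -2367045/2182699 + 741075724375/147163 = 1617544894176144790/321212532937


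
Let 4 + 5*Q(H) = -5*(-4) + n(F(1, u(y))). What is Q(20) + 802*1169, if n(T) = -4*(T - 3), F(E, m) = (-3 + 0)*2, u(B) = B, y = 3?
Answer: 4687742/5 ≈ 9.3755e+5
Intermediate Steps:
F(E, m) = -6 (F(E, m) = -3*2 = -6)
n(T) = 12 - 4*T (n(T) = -4*(-3 + T) = 12 - 4*T)
Q(H) = 52/5 (Q(H) = -⅘ + (-5*(-4) + (12 - 4*(-6)))/5 = -⅘ + (20 + (12 + 24))/5 = -⅘ + (20 + 36)/5 = -⅘ + (⅕)*56 = -⅘ + 56/5 = 52/5)
Q(20) + 802*1169 = 52/5 + 802*1169 = 52/5 + 937538 = 4687742/5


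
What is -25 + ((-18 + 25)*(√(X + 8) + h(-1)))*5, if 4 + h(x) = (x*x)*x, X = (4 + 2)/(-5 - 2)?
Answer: -200 + 25*√14 ≈ -106.46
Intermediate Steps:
X = -6/7 (X = 6/(-7) = 6*(-⅐) = -6/7 ≈ -0.85714)
h(x) = -4 + x³ (h(x) = -4 + (x*x)*x = -4 + x²*x = -4 + x³)
-25 + ((-18 + 25)*(√(X + 8) + h(-1)))*5 = -25 + ((-18 + 25)*(√(-6/7 + 8) + (-4 + (-1)³)))*5 = -25 + (7*(√(50/7) + (-4 - 1)))*5 = -25 + (7*(5*√14/7 - 5))*5 = -25 + (7*(-5 + 5*√14/7))*5 = -25 + (-35 + 5*√14)*5 = -25 + (-175 + 25*√14) = -200 + 25*√14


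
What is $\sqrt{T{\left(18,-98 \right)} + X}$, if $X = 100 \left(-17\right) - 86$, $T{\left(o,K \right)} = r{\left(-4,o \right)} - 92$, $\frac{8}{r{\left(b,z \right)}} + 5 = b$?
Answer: $\frac{i \sqrt{16910}}{3} \approx 43.346 i$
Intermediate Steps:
$r{\left(b,z \right)} = \frac{8}{-5 + b}$
$T{\left(o,K \right)} = - \frac{836}{9}$ ($T{\left(o,K \right)} = \frac{8}{-5 - 4} - 92 = \frac{8}{-9} - 92 = 8 \left(- \frac{1}{9}\right) - 92 = - \frac{8}{9} - 92 = - \frac{836}{9}$)
$X = -1786$ ($X = -1700 - 86 = -1786$)
$\sqrt{T{\left(18,-98 \right)} + X} = \sqrt{- \frac{836}{9} - 1786} = \sqrt{- \frac{16910}{9}} = \frac{i \sqrt{16910}}{3}$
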